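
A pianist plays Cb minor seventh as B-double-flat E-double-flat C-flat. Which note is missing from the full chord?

G-flat

Cb minor seventh = C-flat, E-double-flat, G-flat, B-double-flat. The voicing lacks the 5th (perfect 5th), G-flat.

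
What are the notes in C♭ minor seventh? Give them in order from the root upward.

C♭, E𝄫, G♭, B𝄫

Root C♭, quality minor seventh:
- root: C♭
- minor 3rd: E𝄫
- perfect 5th: G♭
- minor 7th: B𝄫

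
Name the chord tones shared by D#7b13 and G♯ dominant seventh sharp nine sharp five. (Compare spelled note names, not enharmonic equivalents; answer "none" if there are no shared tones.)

none

D#7b13: D♯ F𝄪 A♯ C♯ B
G♯ dominant seventh sharp nine sharp five: G♯ B♯ D𝄪 F♯ A𝄪
Common to both → none.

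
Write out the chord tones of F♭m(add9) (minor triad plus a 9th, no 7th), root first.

Fb  Abb  Cb  Gb

F♭m(add9) is a minor added-ninth built on Fb.
Fb — root
Abb — minor 3rd
Cb — perfect 5th
Gb — major 9th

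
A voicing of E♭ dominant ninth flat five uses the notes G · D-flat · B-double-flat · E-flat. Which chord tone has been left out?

F

The full E♭ dominant ninth flat five chord is E-flat, G, B-double-flat, D-flat, F.
Comparing with the voicing, the major 9th (9th) — F — is absent.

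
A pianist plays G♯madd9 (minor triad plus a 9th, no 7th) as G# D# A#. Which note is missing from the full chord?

B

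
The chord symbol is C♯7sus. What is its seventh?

B

Root of C♯7sus = C#. The 7th is a minor 7th: C# up a minor 7th → B.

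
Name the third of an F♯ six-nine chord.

Root of F♯ six-nine = F-sharp. The 3rd is a major 3rd: F-sharp up a major 3rd → A-sharp.

A-sharp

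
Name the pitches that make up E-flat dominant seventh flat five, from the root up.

Root E-flat, quality dominant seventh flat five:
Root: E-flat
Major 3rd (3rd): G
Diminished 5th (5th): B-double-flat
Minor 7th (7th): D-flat

E-flat  G  B-double-flat  D-flat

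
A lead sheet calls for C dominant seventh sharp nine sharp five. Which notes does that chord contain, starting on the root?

C, E, G♯, B♭, D♯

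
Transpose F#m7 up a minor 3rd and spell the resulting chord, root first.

A, C, E, G

F# up a minor 3rd → A. New chord: A minor seventh.
- root: A
- minor 3rd: C
- perfect 5th: E
- minor 7th: G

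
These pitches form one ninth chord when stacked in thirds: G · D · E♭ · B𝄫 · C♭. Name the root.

Stacking in thirds gives C♭ – E♭ – G – B𝄫 – D, so C♭ is the root — C♭ dominant seventh sharp nine sharp five.

C♭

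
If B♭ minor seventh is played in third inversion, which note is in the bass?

B♭ minor seventh in root position is Bb–Db–F–Ab.
Third inversion places the seventh in the bass, which is Ab.

Ab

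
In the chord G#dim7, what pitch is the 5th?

D

Root of G#dim7 = G#. The 5th is a diminished 5th: G# up a diminished 5th → D.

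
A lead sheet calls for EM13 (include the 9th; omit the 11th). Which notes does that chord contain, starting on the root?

E, G#, B, D#, F#, C#

EM13 is a major thirteenth built on E.
root → E
3rd (major 3rd) → G#
5th (perfect 5th) → B
7th (major 7th) → D#
9th (major 9th) → F#
13th (major 13th) → C#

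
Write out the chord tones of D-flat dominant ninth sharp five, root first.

D-flat  F  A  C-flat  E-flat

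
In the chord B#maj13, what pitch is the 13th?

G##

Root of B#maj13 = B#. The 13th is a major 13th: B# up a major 13th → G##.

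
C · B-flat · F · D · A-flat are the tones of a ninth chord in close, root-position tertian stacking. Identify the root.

B-flat

Arranged so that each adjacent pair is a third by letter name: B-flat – D – F – A-flat – C.
The bottom of that stack, B-flat, is the root (this is B-flat dominant ninth).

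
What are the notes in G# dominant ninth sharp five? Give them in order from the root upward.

G#  B#  D##  F#  A#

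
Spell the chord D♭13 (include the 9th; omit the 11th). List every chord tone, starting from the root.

D♭13: dominant thirteenth on Db.
Db — root
F — major 3rd
Ab — perfect 5th
Cb — minor 7th
Eb — major 9th
Bb — major 13th

Db – F – Ab – Cb – Eb – Bb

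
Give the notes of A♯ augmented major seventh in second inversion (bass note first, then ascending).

E-double-sharp, G-double-sharp, A-sharp, C-double-sharp

A♯ augmented major seventh = A-sharp–C-double-sharp–E-double-sharp–G-double-sharp; second inversion → fifth (E-double-sharp) lowest.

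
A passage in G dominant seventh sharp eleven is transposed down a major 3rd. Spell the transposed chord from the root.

A major 3rd down from G is Eb, so the new chord is Eb dominant seventh sharp eleven.
Root: Eb
Major 3rd (3rd): G
Perfect 5th (5th): Bb
Minor 7th (7th): Db
Augmented 11th (11th): A

Eb, G, Bb, Db, A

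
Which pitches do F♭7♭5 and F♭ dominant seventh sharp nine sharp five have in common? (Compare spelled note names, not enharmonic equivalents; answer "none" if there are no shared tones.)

F♭7♭5 = Fb, Ab, Cbb, Ebb.
F♭ dominant seventh sharp nine sharp five = Fb, Ab, C, Ebb, G.
Shared: Fb, Ab, Ebb.

Fb – Ab – Ebb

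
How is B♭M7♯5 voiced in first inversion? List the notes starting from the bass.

In root position, B♭M7♯5 is B♭–D–F♯–A.
First inversion puts the third (D) in the bass.

D, F♯, A, B♭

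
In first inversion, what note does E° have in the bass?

E° = E–G–Bb. First inversion → third in the bass = G.

G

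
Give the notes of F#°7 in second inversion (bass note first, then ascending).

C Eb F# A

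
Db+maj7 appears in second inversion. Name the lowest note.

Db+maj7 in root position is Db–F–A–C.
Second inversion places the fifth in the bass, which is A.

A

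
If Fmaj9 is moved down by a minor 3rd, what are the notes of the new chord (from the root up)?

D F# A C# E

Transposed root: F → D (minor 3rd down). So we spell D major ninth:
- root: D
- major 3rd: F#
- perfect 5th: A
- major 7th: C#
- major 9th: E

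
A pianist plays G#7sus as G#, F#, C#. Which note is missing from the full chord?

The full G#7sus chord is G#, C#, D#, F#.
Comparing with the voicing, the perfect 5th (5th) — D# — is absent.

D#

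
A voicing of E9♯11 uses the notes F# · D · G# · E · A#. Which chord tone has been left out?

E9♯11 = E, G#, B, D, F#, A#. The voicing lacks the 5th (perfect 5th), B.

B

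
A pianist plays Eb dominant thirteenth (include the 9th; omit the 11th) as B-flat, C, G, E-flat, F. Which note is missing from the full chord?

D-flat

Eb dominant thirteenth = E-flat, G, B-flat, D-flat, F, C. The voicing lacks the 7th (minor 7th), D-flat.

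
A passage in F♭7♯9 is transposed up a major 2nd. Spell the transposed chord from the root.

A major 2nd up from Fb is Gb, so the new chord is Gb dominant seventh sharp nine.
- root: Gb
- major 3rd: Bb
- perfect 5th: Db
- minor 7th: Fb
- augmented 9th: A

Gb  Bb  Db  Fb  A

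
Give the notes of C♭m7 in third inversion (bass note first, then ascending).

In root position, C♭m7 is C♭–E𝄫–G♭–B𝄫.
Third inversion puts the seventh (B𝄫) in the bass.

B𝄫, C♭, E𝄫, G♭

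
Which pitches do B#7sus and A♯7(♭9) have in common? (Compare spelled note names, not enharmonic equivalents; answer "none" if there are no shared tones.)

E# – A#

B#7sus: B# E# F## A#
A♯7(♭9): A# C## E# G# B
Common to both → E#, A#.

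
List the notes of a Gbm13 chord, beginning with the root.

Gbm13 is a minor thirteenth built on Gb.
root → Gb
3rd (minor 3rd) → Bbb
5th (perfect 5th) → Db
7th (minor 7th) → Fb
9th (major 9th) → Ab
11th (perfect 11th) → Cb
13th (major 13th) → Eb

Gb, Bbb, Db, Fb, Ab, Cb, Eb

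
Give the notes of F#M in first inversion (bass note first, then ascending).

F#M = F#–A#–C#; first inversion → third (A#) lowest.

A#  C#  F#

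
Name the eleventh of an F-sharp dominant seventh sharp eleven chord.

Root of F-sharp dominant seventh sharp eleven = F-sharp. The 11th is an augmented 11th: F-sharp up an augmented 11th → B-sharp.

B-sharp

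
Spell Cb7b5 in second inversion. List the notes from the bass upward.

Cb7b5 = Cb–Eb–Gbb–Bbb; second inversion → fifth (Gbb) lowest.

Gbb, Bbb, Cb, Eb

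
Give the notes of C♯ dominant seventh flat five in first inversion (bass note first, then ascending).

E# – G – B – C#

C♯ dominant seventh flat five = C#–E#–G–B; first inversion → third (E#) lowest.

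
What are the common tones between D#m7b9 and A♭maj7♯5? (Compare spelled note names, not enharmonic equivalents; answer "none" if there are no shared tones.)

E

D#m7b9 = D#, F#, A#, C#, E.
A♭maj7♯5 = Ab, C, E, G.
Shared: E.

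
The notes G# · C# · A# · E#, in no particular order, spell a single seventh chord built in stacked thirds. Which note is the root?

A#

Arranged so that each adjacent pair is a third by letter name: A# – C# – E# – G#.
The bottom of that stack, A#, is the root (this is A# minor seventh).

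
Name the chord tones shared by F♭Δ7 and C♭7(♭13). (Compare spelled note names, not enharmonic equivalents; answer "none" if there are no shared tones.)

Cb, Eb

F♭Δ7 = Fb, Ab, Cb, Eb.
C♭7(♭13) = Cb, Eb, Gb, Bbb, Abb.
Shared: Cb, Eb.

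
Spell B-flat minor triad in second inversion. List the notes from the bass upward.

F, Bb, Db

In root position, B-flat minor triad is Bb–Db–F.
Second inversion puts the fifth (F) in the bass.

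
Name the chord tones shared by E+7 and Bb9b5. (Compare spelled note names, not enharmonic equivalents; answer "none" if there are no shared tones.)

E+7 = E, G#, B#, D.
Bb9b5 = Bb, D, Fb, Ab, C.
Shared: D.

D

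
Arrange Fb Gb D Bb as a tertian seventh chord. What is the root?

Gb

Stacking in thirds gives Gb – Bb – D – Fb, so Gb is the root — Gb augmented seventh.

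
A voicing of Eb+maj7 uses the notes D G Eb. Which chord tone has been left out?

The full Eb+maj7 chord is Eb, G, B, D.
Comparing with the voicing, the augmented 5th (5th) — B — is absent.

B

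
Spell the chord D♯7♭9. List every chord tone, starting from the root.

D♯7♭9 is a dominant seventh flat nine built on D#.
D# — root
F## — major 3rd
A# — perfect 5th
C# — minor 7th
E — minor 9th

D# F## A# C# E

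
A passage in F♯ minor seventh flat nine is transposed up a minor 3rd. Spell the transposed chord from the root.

Transposed root: F-sharp → A (minor 3rd up). So we spell A minor seventh flat nine:
- root: A
- minor 3rd: C
- perfect 5th: E
- minor 7th: G
- minor 9th: B-flat

A, C, E, G, B-flat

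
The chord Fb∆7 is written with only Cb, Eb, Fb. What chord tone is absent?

Ab

Fb∆7 = Fb, Ab, Cb, Eb. The voicing lacks the 3rd (major 3rd), Ab.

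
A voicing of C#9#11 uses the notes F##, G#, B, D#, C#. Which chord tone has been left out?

C#9#11 = C#, E#, G#, B, D#, F##. The voicing lacks the 3rd (major 3rd), E#.

E#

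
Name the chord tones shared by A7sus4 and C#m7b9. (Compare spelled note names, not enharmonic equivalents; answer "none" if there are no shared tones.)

D, E

A7sus4: A D E G
C#m7b9: C# E G# B D
Common to both → D, E.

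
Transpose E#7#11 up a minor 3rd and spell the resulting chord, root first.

Transposed root: E# → G# (minor 3rd up). So we spell G# dominant seventh sharp eleven:
- root: G#
- major 3rd: B#
- perfect 5th: D#
- minor 7th: F#
- augmented 11th: C##

G# – B# – D# – F# – C##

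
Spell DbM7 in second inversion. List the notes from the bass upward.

Ab – C – Db – F

DbM7 = Db–F–Ab–C; second inversion → fifth (Ab) lowest.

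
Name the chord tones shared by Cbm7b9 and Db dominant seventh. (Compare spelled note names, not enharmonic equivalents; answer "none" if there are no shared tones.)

Cbm7b9 = Cb, Ebb, Gb, Bbb, Dbb.
Db dominant seventh = Db, F, Ab, Cb.
Shared: Cb.

Cb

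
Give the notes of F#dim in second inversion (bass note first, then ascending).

C, F#, A

F#dim = F#–A–C; second inversion → fifth (C) lowest.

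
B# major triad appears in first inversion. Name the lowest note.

B# major triad = B-sharp–D-double-sharp–F-double-sharp. First inversion → third in the bass = D-double-sharp.

D-double-sharp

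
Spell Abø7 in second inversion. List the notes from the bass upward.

Ebb Gb Ab Cb

In root position, Abø7 is Ab–Cb–Ebb–Gb.
Second inversion puts the fifth (Ebb) in the bass.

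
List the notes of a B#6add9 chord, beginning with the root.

B# D## F## G## C##

B#6add9: six-nine on B#.
Root: B#
Major 3rd (3rd): D##
Perfect 5th (5th): F##
Major 6th (6th): G##
Major 9th (9th): C##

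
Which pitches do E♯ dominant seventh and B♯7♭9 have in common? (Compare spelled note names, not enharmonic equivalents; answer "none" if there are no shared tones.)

B#

E♯ dominant seventh: E# G## B# D#
B♯7♭9: B# D## F## A# C#
Common to both → B#.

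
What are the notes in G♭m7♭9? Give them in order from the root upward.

Gb – Bbb – Db – Fb – Abb

G♭m7♭9 is a minor seventh flat nine built on Gb.
- root: Gb
- minor 3rd: Bbb
- perfect 5th: Db
- minor 7th: Fb
- minor 9th: Abb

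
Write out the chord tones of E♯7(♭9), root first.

E♯7(♭9): dominant seventh flat nine on E#.
- root: E#
- major 3rd: G##
- perfect 5th: B#
- minor 7th: D#
- minor 9th: F#

E#, G##, B#, D#, F#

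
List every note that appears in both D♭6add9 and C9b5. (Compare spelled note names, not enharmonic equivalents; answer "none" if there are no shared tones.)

D♭6add9 = Db, F, Ab, Bb, Eb.
C9b5 = C, E, Gb, Bb, D.
Shared: Bb.

Bb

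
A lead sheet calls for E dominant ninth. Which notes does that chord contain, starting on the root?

E, G#, B, D, F#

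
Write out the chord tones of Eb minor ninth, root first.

E-flat – G-flat – B-flat – D-flat – F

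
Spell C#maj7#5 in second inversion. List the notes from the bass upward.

G𝄪  B♯  C♯  E♯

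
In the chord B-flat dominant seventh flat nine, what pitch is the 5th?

F

Root of B-flat dominant seventh flat nine = Bb. The 5th is a perfect 5th: Bb up a perfect 5th → F.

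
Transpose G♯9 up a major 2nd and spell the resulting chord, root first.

A#, C##, E#, G#, B#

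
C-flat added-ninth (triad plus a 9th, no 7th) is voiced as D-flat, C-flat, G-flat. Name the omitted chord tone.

E-flat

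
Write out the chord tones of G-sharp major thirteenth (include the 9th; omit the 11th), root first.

G-sharp major thirteenth: major thirteenth on G#.
- root: G#
- major 3rd: B#
- perfect 5th: D#
- major 7th: F##
- major 9th: A#
- major 13th: E#

G# B# D# F## A# E#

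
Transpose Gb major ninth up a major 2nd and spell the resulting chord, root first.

A major 2nd up from G-flat is A-flat, so the new chord is A-flat major ninth.
Root: A-flat
Major 3rd (3rd): C
Perfect 5th (5th): E-flat
Major 7th (7th): G
Major 9th (9th): B-flat

A-flat  C  E-flat  G  B-flat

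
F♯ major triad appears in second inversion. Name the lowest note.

C-sharp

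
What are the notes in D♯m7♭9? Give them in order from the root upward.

D♯ – F♯ – A♯ – C♯ – E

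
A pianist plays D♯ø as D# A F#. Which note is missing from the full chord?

D♯ø = D#, F#, A, C#. The voicing lacks the 7th (minor 7th), C#.

C#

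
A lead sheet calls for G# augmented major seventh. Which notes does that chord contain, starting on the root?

Root G#, quality augmented major seventh:
root → G#
3rd (major 3rd) → B#
5th (augmented 5th) → D##
7th (major 7th) → F##

G# – B# – D## – F##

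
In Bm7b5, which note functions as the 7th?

A

Root of Bm7b5 = B. The 7th is a minor 7th: B up a minor 7th → A.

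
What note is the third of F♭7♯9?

Ab

Root of F♭7♯9 = Fb. The 3rd is a major 3rd: Fb up a major 3rd → Ab.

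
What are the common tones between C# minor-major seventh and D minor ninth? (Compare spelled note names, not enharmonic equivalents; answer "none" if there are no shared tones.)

C# minor-major seventh = C-sharp, E, G-sharp, B-sharp.
D minor ninth = D, F, A, C, E.
Shared: E.

E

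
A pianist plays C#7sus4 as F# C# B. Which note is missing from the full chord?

G#

C#7sus4 = C#, F#, G#, B. The voicing lacks the 5th (perfect 5th), G#.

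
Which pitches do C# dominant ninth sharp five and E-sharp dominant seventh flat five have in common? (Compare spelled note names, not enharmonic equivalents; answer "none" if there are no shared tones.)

E-sharp – G-double-sharp – B – D-sharp

C# dominant ninth sharp five = C-sharp, E-sharp, G-double-sharp, B, D-sharp.
E-sharp dominant seventh flat five = E-sharp, G-double-sharp, B, D-sharp.
Shared: E-sharp, G-double-sharp, B, D-sharp.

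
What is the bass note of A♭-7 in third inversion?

G♭

A♭-7 = A♭–C♭–E♭–G♭. Third inversion → seventh in the bass = G♭.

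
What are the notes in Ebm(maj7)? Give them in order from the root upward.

E♭ G♭ B♭ D

Ebm(maj7) is a minor-major seventh built on E♭.
Root: E♭
Minor 3rd (3rd): G♭
Perfect 5th (5th): B♭
Major 7th (7th): D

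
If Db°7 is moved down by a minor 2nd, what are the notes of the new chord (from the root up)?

A minor 2nd down from D♭ is C, so the new chord is C diminished seventh.
C — root
E♭ — minor 3rd
G♭ — diminished 5th
B𝄫 — diminished 7th

C, E♭, G♭, B𝄫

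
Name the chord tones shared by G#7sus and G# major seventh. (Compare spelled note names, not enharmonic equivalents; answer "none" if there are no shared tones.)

G#7sus: G# C# D# F#
G# major seventh: G# B# D# F##
Common to both → G#, D#.

G#, D#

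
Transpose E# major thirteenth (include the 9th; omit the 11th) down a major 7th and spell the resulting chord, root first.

Transposed root: E# → F# (major 7th down). So we spell F# major thirteenth:
F# — root
A# — major 3rd
C# — perfect 5th
E# — major 7th
G# — major 9th
D# — major 13th

F#  A#  C#  E#  G#  D#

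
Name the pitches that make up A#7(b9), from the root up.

A#7(b9) is a dominant seventh flat nine built on A#.
Root: A#
Major 3rd (3rd): C##
Perfect 5th (5th): E#
Minor 7th (7th): G#
Minor 9th (9th): B

A# – C## – E# – G# – B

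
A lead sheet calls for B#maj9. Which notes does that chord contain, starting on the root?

B#maj9: major ninth on B#.
root → B#
3rd (major 3rd) → D##
5th (perfect 5th) → F##
7th (major 7th) → A##
9th (major 9th) → C##

B#  D##  F##  A##  C##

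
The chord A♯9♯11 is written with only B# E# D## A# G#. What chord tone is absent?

C##

A♯9♯11 = A#, C##, E#, G#, B#, D##. The voicing lacks the 3rd (major 3rd), C##.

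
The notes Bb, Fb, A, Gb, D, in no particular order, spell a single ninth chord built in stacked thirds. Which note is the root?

Arranged so that each adjacent pair is a third by letter name: Gb – Bb – D – Fb – A.
The bottom of that stack, Gb, is the root (this is Gb dominant seventh sharp nine sharp five).

Gb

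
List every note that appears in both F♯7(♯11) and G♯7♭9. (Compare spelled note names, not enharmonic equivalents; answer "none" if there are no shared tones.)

F♯, B♯

F♯7(♯11): F♯ A♯ C♯ E B♯
G♯7♭9: G♯ B♯ D♯ F♯ A
Common to both → F♯, B♯.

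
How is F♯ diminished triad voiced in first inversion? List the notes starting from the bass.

F♯ diminished triad = F-sharp–A–C; first inversion → third (A) lowest.

A C F-sharp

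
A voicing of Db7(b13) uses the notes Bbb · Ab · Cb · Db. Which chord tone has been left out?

Db7(b13) = Db, F, Ab, Cb, Bbb. The voicing lacks the 3rd (major 3rd), F.

F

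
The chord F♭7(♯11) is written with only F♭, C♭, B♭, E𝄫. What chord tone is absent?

F♭7(♯11) = F♭, A♭, C♭, E𝄫, B♭. The voicing lacks the 3rd (major 3rd), A♭.

A♭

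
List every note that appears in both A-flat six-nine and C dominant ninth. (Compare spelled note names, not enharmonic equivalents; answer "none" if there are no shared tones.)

A-flat six-nine: A-flat C E-flat F B-flat
C dominant ninth: C E G B-flat D
Common to both → C, B-flat.

C  B-flat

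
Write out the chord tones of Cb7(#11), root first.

Cb7(#11) is a dominant seventh sharp eleven built on Cb.
- root: Cb
- major 3rd: Eb
- perfect 5th: Gb
- minor 7th: Bbb
- augmented 11th: F

Cb – Eb – Gb – Bbb – F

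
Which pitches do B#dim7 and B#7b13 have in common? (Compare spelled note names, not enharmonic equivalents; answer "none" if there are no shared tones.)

B#dim7 = B♯, D♯, F♯, A.
B#7b13 = B♯, D𝄪, F𝄪, A♯, G♯.
Shared: B♯.

B♯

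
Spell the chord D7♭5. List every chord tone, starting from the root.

Root D, quality dominant seventh flat five:
Root: D
Major 3rd (3rd): F#
Diminished 5th (5th): Ab
Minor 7th (7th): C

D, F#, Ab, C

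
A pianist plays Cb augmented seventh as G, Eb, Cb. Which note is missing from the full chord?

Cb augmented seventh = Cb, Eb, G, Bbb. The voicing lacks the 7th (minor 7th), Bbb.

Bbb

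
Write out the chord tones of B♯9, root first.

B# D## F## A# C##

B♯9 is a dominant ninth built on B#.
root → B#
3rd (major 3rd) → D##
5th (perfect 5th) → F##
7th (minor 7th) → A#
9th (major 9th) → C##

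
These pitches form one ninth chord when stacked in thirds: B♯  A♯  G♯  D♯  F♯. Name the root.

Arranged so that each adjacent pair is a third by letter name: G♯ – B♯ – D♯ – F♯ – A♯.
The bottom of that stack, G♯, is the root (this is G♯ dominant ninth).

G♯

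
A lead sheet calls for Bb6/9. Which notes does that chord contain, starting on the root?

Root Bb, quality six-nine:
- root: Bb
- major 3rd: D
- perfect 5th: F
- major 6th: G
- major 9th: C

Bb  D  F  G  C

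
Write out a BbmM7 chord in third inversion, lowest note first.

In root position, BbmM7 is Bb–Db–F–A.
Third inversion puts the seventh (A) in the bass.

A Bb Db F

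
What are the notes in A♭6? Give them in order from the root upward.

Ab – C – Eb – F

A♭6: major sixth on Ab.
Ab — root
C — major 3rd
Eb — perfect 5th
F — major 6th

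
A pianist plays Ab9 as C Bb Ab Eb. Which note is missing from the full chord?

Gb

The full Ab9 chord is Ab, C, Eb, Gb, Bb.
Comparing with the voicing, the minor 7th (7th) — Gb — is absent.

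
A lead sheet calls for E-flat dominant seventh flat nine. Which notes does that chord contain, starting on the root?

E♭, G, B♭, D♭, F♭

E-flat dominant seventh flat nine is a dominant seventh flat nine built on E♭.
E♭ — root
G — major 3rd
B♭ — perfect 5th
D♭ — minor 7th
F♭ — minor 9th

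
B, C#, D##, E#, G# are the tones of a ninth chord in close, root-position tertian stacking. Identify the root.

Stacking in thirds gives C# – E# – G# – B – D##, so C# is the root — C# dominant seventh sharp nine.

C#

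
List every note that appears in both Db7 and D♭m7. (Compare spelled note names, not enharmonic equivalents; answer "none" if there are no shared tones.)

Db7: Db F Ab Cb
D♭m7: Db Fb Ab Cb
Common to both → Db, Ab, Cb.

Db – Ab – Cb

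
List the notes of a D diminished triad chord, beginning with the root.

D, F, Ab

D diminished triad: diminished triad on D.
root → D
3rd (minor 3rd) → F
5th (diminished 5th) → Ab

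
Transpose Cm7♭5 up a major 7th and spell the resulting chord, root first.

B  D  F  A

Transposed root: C → B (major 7th up). So we spell B half-diminished seventh:
Root: B
Minor 3rd (3rd): D
Diminished 5th (5th): F
Minor 7th (7th): A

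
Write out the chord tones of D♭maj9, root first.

Db, F, Ab, C, Eb

D♭maj9 is a major ninth built on Db.
- root: Db
- major 3rd: F
- perfect 5th: Ab
- major 7th: C
- major 9th: Eb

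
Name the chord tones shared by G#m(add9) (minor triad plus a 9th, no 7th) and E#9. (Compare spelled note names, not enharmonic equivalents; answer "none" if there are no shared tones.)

D♯

G#m(add9) = G♯, B, D♯, A♯.
E#9 = E♯, G𝄪, B♯, D♯, F𝄪.
Shared: D♯.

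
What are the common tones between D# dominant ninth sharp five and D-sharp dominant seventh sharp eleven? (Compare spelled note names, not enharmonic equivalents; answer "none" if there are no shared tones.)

D-sharp, F-double-sharp, C-sharp

D# dominant ninth sharp five: D-sharp F-double-sharp A-double-sharp C-sharp E-sharp
D-sharp dominant seventh sharp eleven: D-sharp F-double-sharp A-sharp C-sharp G-double-sharp
Common to both → D-sharp, F-double-sharp, C-sharp.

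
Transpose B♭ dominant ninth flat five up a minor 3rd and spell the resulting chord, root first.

Transposed root: Bb → Db (minor 3rd up). So we spell Db dominant ninth flat five:
Db — root
F — major 3rd
Abb — diminished 5th
Cb — minor 7th
Eb — major 9th

Db, F, Abb, Cb, Eb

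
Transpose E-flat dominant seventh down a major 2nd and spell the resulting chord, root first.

Transposed root: E-flat → D-flat (major 2nd down). So we spell D-flat dominant seventh:
Root: D-flat
Major 3rd (3rd): F
Perfect 5th (5th): A-flat
Minor 7th (7th): C-flat

D-flat, F, A-flat, C-flat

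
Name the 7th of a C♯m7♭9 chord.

B

C♯m7♭9 is built on C#; its 7th is a minor 7th above the root.
A seventh above C uses the letter B, and the minor 7th above C# is B.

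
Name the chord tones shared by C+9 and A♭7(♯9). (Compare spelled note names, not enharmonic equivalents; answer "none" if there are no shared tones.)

C+9 = C, E, G#, Bb, D.
A♭7(♯9) = Ab, C, Eb, Gb, B.
Shared: C.

C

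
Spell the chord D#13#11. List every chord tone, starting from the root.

D# F## A# C# E# G## B#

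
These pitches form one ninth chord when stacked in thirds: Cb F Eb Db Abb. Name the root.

Db

Arranged so that each adjacent pair is a third by letter name: Db – F – Abb – Cb – Eb.
The bottom of that stack, Db, is the root (this is Db dominant ninth flat five).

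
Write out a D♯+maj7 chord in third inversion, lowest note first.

In root position, D♯+maj7 is D♯–F𝄪–A𝄪–C𝄪.
Third inversion puts the seventh (C𝄪) in the bass.

C𝄪  D♯  F𝄪  A𝄪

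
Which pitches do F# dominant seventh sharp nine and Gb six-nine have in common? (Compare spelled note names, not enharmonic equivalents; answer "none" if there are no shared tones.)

none

F# dominant seventh sharp nine = F-sharp, A-sharp, C-sharp, E, G-double-sharp.
Gb six-nine = G-flat, B-flat, D-flat, E-flat, A-flat.
Shared: none.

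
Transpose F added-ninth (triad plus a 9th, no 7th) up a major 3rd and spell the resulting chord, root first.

A, C#, E, B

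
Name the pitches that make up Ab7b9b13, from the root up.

Ab7b9b13: dominant seventh flat nine flat thirteen on Ab.
Root: Ab
Major 3rd (3rd): C
Perfect 5th (5th): Eb
Minor 7th (7th): Gb
Minor 9th (9th): Bbb
Minor 13th (13th): Fb

Ab C Eb Gb Bbb Fb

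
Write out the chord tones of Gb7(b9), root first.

G♭ B♭ D♭ F♭ A𝄫

Gb7(b9): dominant seventh flat nine on G♭.
Root: G♭
Major 3rd (3rd): B♭
Perfect 5th (5th): D♭
Minor 7th (7th): F♭
Minor 9th (9th): A𝄫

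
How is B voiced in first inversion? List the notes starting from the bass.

D#, F#, B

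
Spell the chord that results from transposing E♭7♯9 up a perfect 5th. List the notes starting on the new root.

Bb, D, F, Ab, C#

A perfect 5th up from Eb is Bb, so the new chord is Bb dominant seventh sharp nine.
Bb — root
D — major 3rd
F — perfect 5th
Ab — minor 7th
C# — augmented 9th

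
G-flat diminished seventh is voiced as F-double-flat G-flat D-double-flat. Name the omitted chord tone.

The full G-flat diminished seventh chord is G-flat, B-double-flat, D-double-flat, F-double-flat.
Comparing with the voicing, the minor 3rd (3rd) — B-double-flat — is absent.

B-double-flat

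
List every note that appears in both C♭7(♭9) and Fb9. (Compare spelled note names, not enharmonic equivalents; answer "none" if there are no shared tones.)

Cb, Gb

C♭7(♭9): Cb Eb Gb Bbb Dbb
Fb9: Fb Ab Cb Ebb Gb
Common to both → Cb, Gb.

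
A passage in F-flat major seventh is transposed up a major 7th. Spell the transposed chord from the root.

F♭ up a major 7th → E♭. New chord: E♭ major seventh.
- root: E♭
- major 3rd: G
- perfect 5th: B♭
- major 7th: D

E♭ – G – B♭ – D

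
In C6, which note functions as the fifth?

G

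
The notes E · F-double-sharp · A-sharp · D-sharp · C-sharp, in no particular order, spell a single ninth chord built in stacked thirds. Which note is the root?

Stacking in thirds gives D-sharp – F-double-sharp – A-sharp – C-sharp – E, so D-sharp is the root — D-sharp dominant seventh flat nine.

D-sharp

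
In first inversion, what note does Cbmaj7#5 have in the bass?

Cbmaj7#5 = Cb–Eb–G–Bb. First inversion → third in the bass = Eb.

Eb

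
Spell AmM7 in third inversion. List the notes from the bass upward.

G#, A, C, E

In root position, AmM7 is A–C–E–G#.
Third inversion puts the seventh (G#) in the bass.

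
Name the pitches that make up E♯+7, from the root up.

E# – G## – B## – D#

E♯+7: augmented seventh on E#.
root → E#
3rd (major 3rd) → G##
5th (augmented 5th) → B##
7th (minor 7th) → D#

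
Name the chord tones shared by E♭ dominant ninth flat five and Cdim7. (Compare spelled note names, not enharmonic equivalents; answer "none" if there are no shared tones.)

Eb, Bbb

E♭ dominant ninth flat five: Eb G Bbb Db F
Cdim7: C Eb Gb Bbb
Common to both → Eb, Bbb.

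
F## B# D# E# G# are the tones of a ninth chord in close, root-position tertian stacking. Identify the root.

E#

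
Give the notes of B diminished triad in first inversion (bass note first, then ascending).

D, F, B

In root position, B diminished triad is B–D–F.
First inversion puts the third (D) in the bass.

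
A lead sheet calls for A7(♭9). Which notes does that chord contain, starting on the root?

A7(♭9): dominant seventh flat nine on A.
A — root
C# — major 3rd
E — perfect 5th
G — minor 7th
Bb — minor 9th

A  C#  E  G  Bb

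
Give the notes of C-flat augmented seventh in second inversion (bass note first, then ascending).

G Bbb Cb Eb

In root position, C-flat augmented seventh is Cb–Eb–G–Bbb.
Second inversion puts the fifth (G) in the bass.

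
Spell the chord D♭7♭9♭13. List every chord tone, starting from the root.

D♭7♭9♭13: dominant seventh flat nine flat thirteen on Db.
root → Db
3rd (major 3rd) → F
5th (perfect 5th) → Ab
7th (minor 7th) → Cb
9th (minor 9th) → Ebb
13th (minor 13th) → Bbb

Db, F, Ab, Cb, Ebb, Bbb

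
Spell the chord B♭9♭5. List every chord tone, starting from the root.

Bb  D  Fb  Ab  C

B♭9♭5 is a dominant ninth flat five built on Bb.
- root: Bb
- major 3rd: D
- diminished 5th: Fb
- minor 7th: Ab
- major 9th: C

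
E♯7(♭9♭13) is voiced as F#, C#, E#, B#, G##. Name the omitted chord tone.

The full E♯7(♭9♭13) chord is E#, G##, B#, D#, F#, C#.
Comparing with the voicing, the minor 7th (7th) — D# — is absent.

D#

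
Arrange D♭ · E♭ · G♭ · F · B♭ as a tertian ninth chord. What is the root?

Stacking in thirds gives E♭ – G♭ – B♭ – D♭ – F, so E♭ is the root — E♭ minor ninth.

E♭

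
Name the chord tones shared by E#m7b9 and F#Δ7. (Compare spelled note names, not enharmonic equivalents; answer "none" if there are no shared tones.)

E# – F#

E#m7b9: E# G# B# D# F#
F#Δ7: F# A# C# E#
Common to both → E#, F#.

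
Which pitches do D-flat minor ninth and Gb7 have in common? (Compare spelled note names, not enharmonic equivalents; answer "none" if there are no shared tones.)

Db  Fb

D-flat minor ninth: Db Fb Ab Cb Eb
Gb7: Gb Bb Db Fb
Common to both → Db, Fb.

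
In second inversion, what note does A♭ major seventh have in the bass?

A♭ major seventh in root position is A♭–C–E♭–G.
Second inversion places the fifth in the bass, which is E♭.

E♭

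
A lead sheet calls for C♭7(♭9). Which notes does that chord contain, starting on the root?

Cb – Eb – Gb – Bbb – Dbb

C♭7(♭9): dominant seventh flat nine on Cb.
- root: Cb
- major 3rd: Eb
- perfect 5th: Gb
- minor 7th: Bbb
- minor 9th: Dbb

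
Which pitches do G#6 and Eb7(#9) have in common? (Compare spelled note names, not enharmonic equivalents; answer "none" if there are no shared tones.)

G#6: G# B# D# E#
Eb7(#9): Eb G Bb Db F#
Common to both → none.

none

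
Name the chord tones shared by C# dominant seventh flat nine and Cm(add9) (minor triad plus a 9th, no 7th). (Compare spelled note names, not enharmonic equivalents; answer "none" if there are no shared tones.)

D

C# dominant seventh flat nine = C#, E#, G#, B, D.
Cm(add9) = C, Eb, G, D.
Shared: D.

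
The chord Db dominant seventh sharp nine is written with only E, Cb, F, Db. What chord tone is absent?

The full Db dominant seventh sharp nine chord is Db, F, Ab, Cb, E.
Comparing with the voicing, the perfect 5th (5th) — Ab — is absent.

Ab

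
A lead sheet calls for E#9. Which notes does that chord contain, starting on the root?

Root E♯, quality dominant ninth:
- root: E♯
- major 3rd: G𝄪
- perfect 5th: B♯
- minor 7th: D♯
- major 9th: F𝄪

E♯ – G𝄪 – B♯ – D♯ – F𝄪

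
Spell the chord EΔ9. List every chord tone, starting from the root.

E  G#  B  D#  F#

EΔ9: major ninth on E.
E — root
G# — major 3rd
B — perfect 5th
D# — major 7th
F# — major 9th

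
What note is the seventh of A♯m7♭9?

G#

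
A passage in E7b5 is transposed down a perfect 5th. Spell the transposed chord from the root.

A C# Eb G

A perfect 5th down from E is A, so the new chord is A dominant seventh flat five.
Root: A
Major 3rd (3rd): C#
Diminished 5th (5th): Eb
Minor 7th (7th): G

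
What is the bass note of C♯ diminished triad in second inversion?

G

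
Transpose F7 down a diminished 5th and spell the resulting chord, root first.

B, D♯, F♯, A

Transposed root: F → B (diminished 5th down). So we spell B dominant seventh:
root → B
3rd (major 3rd) → D♯
5th (perfect 5th) → F♯
7th (minor 7th) → A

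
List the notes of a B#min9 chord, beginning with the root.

B#, D#, F##, A#, C##

B#min9 is a minor ninth built on B#.
B# — root
D# — minor 3rd
F## — perfect 5th
A# — minor 7th
C## — major 9th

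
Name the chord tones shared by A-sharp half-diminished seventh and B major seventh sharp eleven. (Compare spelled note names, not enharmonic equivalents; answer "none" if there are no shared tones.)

A-sharp

A-sharp half-diminished seventh: A-sharp C-sharp E G-sharp
B major seventh sharp eleven: B D-sharp F-sharp A-sharp E-sharp
Common to both → A-sharp.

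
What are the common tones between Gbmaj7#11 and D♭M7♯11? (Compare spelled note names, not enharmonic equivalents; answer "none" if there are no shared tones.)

Gbmaj7#11 = G♭, B♭, D♭, F, C.
D♭M7♯11 = D♭, F, A♭, C, G.
Shared: D♭, F, C.

D♭  F  C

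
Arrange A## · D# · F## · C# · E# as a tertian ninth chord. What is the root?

Stacking in thirds gives D# – F## – A## – C# – E#, so D# is the root — D# dominant ninth sharp five.

D#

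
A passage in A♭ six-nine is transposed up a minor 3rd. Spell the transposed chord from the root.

C-flat E-flat G-flat A-flat D-flat

Transposed root: A-flat → C-flat (minor 3rd up). So we spell C-flat six-nine:
root → C-flat
3rd (major 3rd) → E-flat
5th (perfect 5th) → G-flat
6th (major 6th) → A-flat
9th (major 9th) → D-flat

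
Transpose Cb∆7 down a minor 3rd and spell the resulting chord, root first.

A minor 3rd down from Cb is Ab, so the new chord is Ab major seventh.
- root: Ab
- major 3rd: C
- perfect 5th: Eb
- major 7th: G

Ab  C  Eb  G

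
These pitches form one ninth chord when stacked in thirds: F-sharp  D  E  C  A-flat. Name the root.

D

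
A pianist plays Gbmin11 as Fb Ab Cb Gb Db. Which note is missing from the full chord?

Bbb

Gbmin11 = Gb, Bbb, Db, Fb, Ab, Cb. The voicing lacks the 3rd (minor 3rd), Bbb.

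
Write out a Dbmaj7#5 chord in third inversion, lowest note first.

Dbmaj7#5 = D♭–F–A–C; third inversion → seventh (C) lowest.

C – D♭ – F – A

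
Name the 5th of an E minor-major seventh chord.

Root of E minor-major seventh = E. The 5th is a perfect 5th: E up a perfect 5th → B.

B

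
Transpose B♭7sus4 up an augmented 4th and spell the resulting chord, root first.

Bb up an augmented 4th → E. New chord: E dominant seventh suspended fourth.
- root: E
- perfect 4th: A
- perfect 5th: B
- minor 7th: D

E – A – B – D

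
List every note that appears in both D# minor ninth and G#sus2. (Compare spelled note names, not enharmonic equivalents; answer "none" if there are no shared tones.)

D#  A#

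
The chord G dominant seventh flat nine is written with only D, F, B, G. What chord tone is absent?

A-flat

G dominant seventh flat nine = G, B, D, F, A-flat. The voicing lacks the 9th (minor 9th), A-flat.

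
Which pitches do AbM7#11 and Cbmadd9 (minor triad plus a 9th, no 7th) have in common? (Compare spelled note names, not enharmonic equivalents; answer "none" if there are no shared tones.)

AbM7#11 = Ab, C, Eb, G, D.
Cbmadd9 = Cb, Ebb, Gb, Db.
Shared: none.

none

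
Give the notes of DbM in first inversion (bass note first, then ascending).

F, A♭, D♭

DbM = D♭–F–A♭; first inversion → third (F) lowest.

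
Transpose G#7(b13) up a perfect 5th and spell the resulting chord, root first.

D# – F## – A# – C# – B

G# up a perfect 5th → D#. New chord: D# dominant seventh flat thirteen.
root → D#
3rd (major 3rd) → F##
5th (perfect 5th) → A#
7th (minor 7th) → C#
13th (minor 13th) → B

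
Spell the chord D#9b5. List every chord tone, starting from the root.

D#, F##, A, C#, E#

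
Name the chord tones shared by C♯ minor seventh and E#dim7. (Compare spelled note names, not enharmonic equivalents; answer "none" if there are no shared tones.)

G# B

C♯ minor seventh: C# E G# B
E#dim7: E# G# B D
Common to both → G#, B.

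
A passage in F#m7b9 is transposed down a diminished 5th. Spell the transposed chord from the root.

B#, D#, F##, A#, C#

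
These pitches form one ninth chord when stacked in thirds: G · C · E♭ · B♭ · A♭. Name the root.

Arranged so that each adjacent pair is a third by letter name: A♭ – C – E♭ – G – B♭.
The bottom of that stack, A♭, is the root (this is A♭ major ninth).

A♭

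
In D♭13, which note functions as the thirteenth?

Bb

Root of D♭13 = Db. The 13th is a major 13th: Db up a major 13th → Bb.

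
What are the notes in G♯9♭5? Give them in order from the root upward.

G# B# D F# A#

G♯9♭5: dominant ninth flat five on G#.
Root: G#
Major 3rd (3rd): B#
Diminished 5th (5th): D
Minor 7th (7th): F#
Major 9th (9th): A#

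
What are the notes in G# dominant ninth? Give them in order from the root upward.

Root G#, quality dominant ninth:
G# — root
B# — major 3rd
D# — perfect 5th
F# — minor 7th
A# — major 9th

G#, B#, D#, F#, A#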